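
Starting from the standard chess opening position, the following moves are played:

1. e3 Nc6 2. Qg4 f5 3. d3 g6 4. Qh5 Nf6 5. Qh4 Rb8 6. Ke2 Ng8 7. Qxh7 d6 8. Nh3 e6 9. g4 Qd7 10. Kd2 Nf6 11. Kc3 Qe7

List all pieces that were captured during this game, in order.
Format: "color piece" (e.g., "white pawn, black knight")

Tracking captures:
  Qxh7: captured black pawn

black pawn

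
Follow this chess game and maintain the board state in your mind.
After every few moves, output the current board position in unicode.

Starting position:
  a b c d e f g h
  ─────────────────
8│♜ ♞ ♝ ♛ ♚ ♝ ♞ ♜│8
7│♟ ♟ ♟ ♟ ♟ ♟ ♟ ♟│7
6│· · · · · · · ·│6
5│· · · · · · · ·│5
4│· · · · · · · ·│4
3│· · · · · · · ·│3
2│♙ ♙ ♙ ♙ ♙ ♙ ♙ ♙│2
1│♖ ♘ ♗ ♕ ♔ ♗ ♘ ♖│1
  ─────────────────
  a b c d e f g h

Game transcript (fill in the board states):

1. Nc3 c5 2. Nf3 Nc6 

  a b c d e f g h
  ─────────────────
8│♜ · ♝ ♛ ♚ ♝ ♞ ♜│8
7│♟ ♟ · ♟ ♟ ♟ ♟ ♟│7
6│· · ♞ · · · · ·│6
5│· · ♟ · · · · ·│5
4│· · · · · · · ·│4
3│· · ♘ · · ♘ · ·│3
2│♙ ♙ ♙ ♙ ♙ ♙ ♙ ♙│2
1│♖ · ♗ ♕ ♔ ♗ · ♖│1
  ─────────────────
  a b c d e f g h

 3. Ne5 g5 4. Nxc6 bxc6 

  a b c d e f g h
  ─────────────────
8│♜ · ♝ ♛ ♚ ♝ ♞ ♜│8
7│♟ · · ♟ ♟ ♟ · ♟│7
6│· · ♟ · · · · ·│6
5│· · ♟ · · · ♟ ·│5
4│· · · · · · · ·│4
3│· · ♘ · · · · ·│3
2│♙ ♙ ♙ ♙ ♙ ♙ ♙ ♙│2
1│♖ · ♗ ♕ ♔ ♗ · ♖│1
  ─────────────────
  a b c d e f g h

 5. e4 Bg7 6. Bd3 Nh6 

  a b c d e f g h
  ─────────────────
8│♜ · ♝ ♛ ♚ · · ♜│8
7│♟ · · ♟ ♟ ♟ ♝ ♟│7
6│· · ♟ · · · · ♞│6
5│· · ♟ · · · ♟ ·│5
4│· · · · ♙ · · ·│4
3│· · ♘ ♗ · · · ·│3
2│♙ ♙ ♙ ♙ · ♙ ♙ ♙│2
1│♖ · ♗ ♕ ♔ · · ♖│1
  ─────────────────
  a b c d e f g h



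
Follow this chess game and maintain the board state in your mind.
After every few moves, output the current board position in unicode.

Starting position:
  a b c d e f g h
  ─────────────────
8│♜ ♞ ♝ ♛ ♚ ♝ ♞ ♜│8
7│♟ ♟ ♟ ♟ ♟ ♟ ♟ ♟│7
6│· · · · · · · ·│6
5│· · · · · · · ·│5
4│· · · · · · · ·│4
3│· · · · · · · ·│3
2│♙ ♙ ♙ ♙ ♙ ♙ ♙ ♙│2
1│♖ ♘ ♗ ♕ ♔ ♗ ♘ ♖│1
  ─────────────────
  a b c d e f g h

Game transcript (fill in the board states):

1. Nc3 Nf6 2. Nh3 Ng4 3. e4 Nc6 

  a b c d e f g h
  ─────────────────
8│♜ · ♝ ♛ ♚ ♝ · ♜│8
7│♟ ♟ ♟ ♟ ♟ ♟ ♟ ♟│7
6│· · ♞ · · · · ·│6
5│· · · · · · · ·│5
4│· · · · ♙ · ♞ ·│4
3│· · ♘ · · · · ♘│3
2│♙ ♙ ♙ ♙ · ♙ ♙ ♙│2
1│♖ · ♗ ♕ ♔ ♗ · ♖│1
  ─────────────────
  a b c d e f g h

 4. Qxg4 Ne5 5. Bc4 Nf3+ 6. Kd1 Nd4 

  a b c d e f g h
  ─────────────────
8│♜ · ♝ ♛ ♚ ♝ · ♜│8
7│♟ ♟ ♟ ♟ ♟ ♟ ♟ ♟│7
6│· · · · · · · ·│6
5│· · · · · · · ·│5
4│· · ♗ ♞ ♙ · ♕ ·│4
3│· · ♘ · · · · ♘│3
2│♙ ♙ ♙ ♙ · ♙ ♙ ♙│2
1│♖ · ♗ ♔ · · · ♖│1
  ─────────────────
  a b c d e f g h

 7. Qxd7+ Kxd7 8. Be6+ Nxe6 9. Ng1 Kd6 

  a b c d e f g h
  ─────────────────
8│♜ · ♝ ♛ · ♝ · ♜│8
7│♟ ♟ ♟ · ♟ ♟ ♟ ♟│7
6│· · · ♚ ♞ · · ·│6
5│· · · · · · · ·│5
4│· · · · ♙ · · ·│4
3│· · ♘ · · · · ·│3
2│♙ ♙ ♙ ♙ · ♙ ♙ ♙│2
1│♖ · ♗ ♔ · · ♘ ♖│1
  ─────────────────
  a b c d e f g h

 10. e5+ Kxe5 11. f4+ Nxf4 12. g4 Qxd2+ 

  a b c d e f g h
  ─────────────────
8│♜ · ♝ · · ♝ · ♜│8
7│♟ ♟ ♟ · ♟ ♟ ♟ ♟│7
6│· · · · · · · ·│6
5│· · · · ♚ · · ·│5
4│· · · · · ♞ ♙ ·│4
3│· · ♘ · · · · ·│3
2│♙ ♙ ♙ ♛ · · · ♙│2
1│♖ · ♗ ♔ · · ♘ ♖│1
  ─────────────────
  a b c d e f g h

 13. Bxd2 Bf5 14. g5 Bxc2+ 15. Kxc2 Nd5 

  a b c d e f g h
  ─────────────────
8│♜ · · · · ♝ · ♜│8
7│♟ ♟ ♟ · ♟ ♟ ♟ ♟│7
6│· · · · · · · ·│6
5│· · · ♞ ♚ · ♙ ·│5
4│· · · · · · · ·│4
3│· · ♘ · · · · ·│3
2│♙ ♙ ♔ ♗ · · · ♙│2
1│♖ · · · · · ♘ ♖│1
  ─────────────────
  a b c d e f g h



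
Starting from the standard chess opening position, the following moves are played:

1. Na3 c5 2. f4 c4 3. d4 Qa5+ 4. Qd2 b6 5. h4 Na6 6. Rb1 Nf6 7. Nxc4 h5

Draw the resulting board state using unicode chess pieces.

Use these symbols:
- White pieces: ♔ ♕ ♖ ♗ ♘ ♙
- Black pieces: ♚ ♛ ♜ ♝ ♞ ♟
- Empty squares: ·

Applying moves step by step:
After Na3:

♜ ♞ ♝ ♛ ♚ ♝ ♞ ♜
♟ ♟ ♟ ♟ ♟ ♟ ♟ ♟
· · · · · · · ·
· · · · · · · ·
· · · · · · · ·
♘ · · · · · · ·
♙ ♙ ♙ ♙ ♙ ♙ ♙ ♙
♖ · ♗ ♕ ♔ ♗ ♘ ♖


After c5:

♜ ♞ ♝ ♛ ♚ ♝ ♞ ♜
♟ ♟ · ♟ ♟ ♟ ♟ ♟
· · · · · · · ·
· · ♟ · · · · ·
· · · · · · · ·
♘ · · · · · · ·
♙ ♙ ♙ ♙ ♙ ♙ ♙ ♙
♖ · ♗ ♕ ♔ ♗ ♘ ♖


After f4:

♜ ♞ ♝ ♛ ♚ ♝ ♞ ♜
♟ ♟ · ♟ ♟ ♟ ♟ ♟
· · · · · · · ·
· · ♟ · · · · ·
· · · · · ♙ · ·
♘ · · · · · · ·
♙ ♙ ♙ ♙ ♙ · ♙ ♙
♖ · ♗ ♕ ♔ ♗ ♘ ♖


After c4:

♜ ♞ ♝ ♛ ♚ ♝ ♞ ♜
♟ ♟ · ♟ ♟ ♟ ♟ ♟
· · · · · · · ·
· · · · · · · ·
· · ♟ · · ♙ · ·
♘ · · · · · · ·
♙ ♙ ♙ ♙ ♙ · ♙ ♙
♖ · ♗ ♕ ♔ ♗ ♘ ♖


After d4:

♜ ♞ ♝ ♛ ♚ ♝ ♞ ♜
♟ ♟ · ♟ ♟ ♟ ♟ ♟
· · · · · · · ·
· · · · · · · ·
· · ♟ ♙ · ♙ · ·
♘ · · · · · · ·
♙ ♙ ♙ · ♙ · ♙ ♙
♖ · ♗ ♕ ♔ ♗ ♘ ♖


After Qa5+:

♜ ♞ ♝ · ♚ ♝ ♞ ♜
♟ ♟ · ♟ ♟ ♟ ♟ ♟
· · · · · · · ·
♛ · · · · · · ·
· · ♟ ♙ · ♙ · ·
♘ · · · · · · ·
♙ ♙ ♙ · ♙ · ♙ ♙
♖ · ♗ ♕ ♔ ♗ ♘ ♖


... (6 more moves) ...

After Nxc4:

♜ · ♝ · ♚ ♝ · ♜
♟ · · ♟ ♟ ♟ ♟ ♟
♞ ♟ · · · ♞ · ·
♛ · · · · · · ·
· · ♘ ♙ · ♙ · ♙
· · · · · · · ·
♙ ♙ ♙ ♕ ♙ · ♙ ·
· ♖ ♗ · ♔ ♗ ♘ ♖


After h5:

♜ · ♝ · ♚ ♝ · ♜
♟ · · ♟ ♟ ♟ ♟ ·
♞ ♟ · · · ♞ · ·
♛ · · · · · · ♟
· · ♘ ♙ · ♙ · ♙
· · · · · · · ·
♙ ♙ ♙ ♕ ♙ · ♙ ·
· ♖ ♗ · ♔ ♗ ♘ ♖



  a b c d e f g h
  ─────────────────
8│♜ · ♝ · ♚ ♝ · ♜│8
7│♟ · · ♟ ♟ ♟ ♟ ·│7
6│♞ ♟ · · · ♞ · ·│6
5│♛ · · · · · · ♟│5
4│· · ♘ ♙ · ♙ · ♙│4
3│· · · · · · · ·│3
2│♙ ♙ ♙ ♕ ♙ · ♙ ·│2
1│· ♖ ♗ · ♔ ♗ ♘ ♖│1
  ─────────────────
  a b c d e f g h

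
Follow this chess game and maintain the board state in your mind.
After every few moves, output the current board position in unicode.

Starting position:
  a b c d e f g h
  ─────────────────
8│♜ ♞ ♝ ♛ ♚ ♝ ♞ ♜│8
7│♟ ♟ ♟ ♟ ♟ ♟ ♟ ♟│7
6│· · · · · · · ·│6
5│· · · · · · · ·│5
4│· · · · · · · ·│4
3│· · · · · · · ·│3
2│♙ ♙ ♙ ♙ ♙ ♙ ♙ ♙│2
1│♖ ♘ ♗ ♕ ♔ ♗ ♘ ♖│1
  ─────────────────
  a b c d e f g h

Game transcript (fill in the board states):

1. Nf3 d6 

  a b c d e f g h
  ─────────────────
8│♜ ♞ ♝ ♛ ♚ ♝ ♞ ♜│8
7│♟ ♟ ♟ · ♟ ♟ ♟ ♟│7
6│· · · ♟ · · · ·│6
5│· · · · · · · ·│5
4│· · · · · · · ·│4
3│· · · · · ♘ · ·│3
2│♙ ♙ ♙ ♙ ♙ ♙ ♙ ♙│2
1│♖ ♘ ♗ ♕ ♔ ♗ · ♖│1
  ─────────────────
  a b c d e f g h

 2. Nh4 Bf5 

  a b c d e f g h
  ─────────────────
8│♜ ♞ · ♛ ♚ ♝ ♞ ♜│8
7│♟ ♟ ♟ · ♟ ♟ ♟ ♟│7
6│· · · ♟ · · · ·│6
5│· · · · · ♝ · ·│5
4│· · · · · · · ♘│4
3│· · · · · · · ·│3
2│♙ ♙ ♙ ♙ ♙ ♙ ♙ ♙│2
1│♖ ♘ ♗ ♕ ♔ ♗ · ♖│1
  ─────────────────
  a b c d e f g h

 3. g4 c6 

  a b c d e f g h
  ─────────────────
8│♜ ♞ · ♛ ♚ ♝ ♞ ♜│8
7│♟ ♟ · · ♟ ♟ ♟ ♟│7
6│· · ♟ ♟ · · · ·│6
5│· · · · · ♝ · ·│5
4│· · · · · · ♙ ♘│4
3│· · · · · · · ·│3
2│♙ ♙ ♙ ♙ ♙ ♙ · ♙│2
1│♖ ♘ ♗ ♕ ♔ ♗ · ♖│1
  ─────────────────
  a b c d e f g h

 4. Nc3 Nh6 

  a b c d e f g h
  ─────────────────
8│♜ ♞ · ♛ ♚ ♝ · ♜│8
7│♟ ♟ · · ♟ ♟ ♟ ♟│7
6│· · ♟ ♟ · · · ♞│6
5│· · · · · ♝ · ·│5
4│· · · · · · ♙ ♘│4
3│· · ♘ · · · · ·│3
2│♙ ♙ ♙ ♙ ♙ ♙ · ♙│2
1│♖ · ♗ ♕ ♔ ♗ · ♖│1
  ─────────────────
  a b c d e f g h

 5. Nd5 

  a b c d e f g h
  ─────────────────
8│♜ ♞ · ♛ ♚ ♝ · ♜│8
7│♟ ♟ · · ♟ ♟ ♟ ♟│7
6│· · ♟ ♟ · · · ♞│6
5│· · · ♘ · ♝ · ·│5
4│· · · · · · ♙ ♘│4
3│· · · · · · · ·│3
2│♙ ♙ ♙ ♙ ♙ ♙ · ♙│2
1│♖ · ♗ ♕ ♔ ♗ · ♖│1
  ─────────────────
  a b c d e f g h


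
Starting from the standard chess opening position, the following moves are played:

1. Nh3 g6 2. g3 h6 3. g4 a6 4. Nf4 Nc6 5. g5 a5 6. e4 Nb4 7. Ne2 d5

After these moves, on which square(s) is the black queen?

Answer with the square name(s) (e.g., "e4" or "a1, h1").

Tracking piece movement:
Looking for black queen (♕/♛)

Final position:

  a b c d e f g h
  ─────────────────
8│♜ · ♝ ♛ ♚ ♝ ♞ ♜│8
7│· ♟ ♟ · ♟ ♟ · ·│7
6│· · · · · · ♟ ♟│6
5│♟ · · ♟ · · ♙ ·│5
4│· ♞ · · ♙ · · ·│4
3│· · · · · · · ·│3
2│♙ ♙ ♙ ♙ ♘ ♙ · ♙│2
1│♖ ♘ ♗ ♕ ♔ ♗ · ♖│1
  ─────────────────
  a b c d e f g h


d8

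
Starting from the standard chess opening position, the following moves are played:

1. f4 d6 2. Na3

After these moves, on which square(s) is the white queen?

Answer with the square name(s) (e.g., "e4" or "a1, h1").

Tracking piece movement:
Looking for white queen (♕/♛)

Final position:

  a b c d e f g h
  ─────────────────
8│♜ ♞ ♝ ♛ ♚ ♝ ♞ ♜│8
7│♟ ♟ ♟ · ♟ ♟ ♟ ♟│7
6│· · · ♟ · · · ·│6
5│· · · · · · · ·│5
4│· · · · · ♙ · ·│4
3│♘ · · · · · · ·│3
2│♙ ♙ ♙ ♙ ♙ · ♙ ♙│2
1│♖ · ♗ ♕ ♔ ♗ ♘ ♖│1
  ─────────────────
  a b c d e f g h


d1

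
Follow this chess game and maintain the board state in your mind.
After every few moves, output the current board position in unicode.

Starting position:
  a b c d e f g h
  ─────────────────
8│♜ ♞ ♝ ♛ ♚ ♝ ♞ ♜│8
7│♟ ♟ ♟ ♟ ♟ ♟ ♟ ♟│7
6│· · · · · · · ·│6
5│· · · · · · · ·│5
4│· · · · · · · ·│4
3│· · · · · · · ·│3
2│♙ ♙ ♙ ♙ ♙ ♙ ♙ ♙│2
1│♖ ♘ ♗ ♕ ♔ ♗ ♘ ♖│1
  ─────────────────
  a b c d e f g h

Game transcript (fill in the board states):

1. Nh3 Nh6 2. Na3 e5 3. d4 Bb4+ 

  a b c d e f g h
  ─────────────────
8│♜ ♞ ♝ ♛ ♚ · · ♜│8
7│♟ ♟ ♟ ♟ · ♟ ♟ ♟│7
6│· · · · · · · ♞│6
5│· · · · ♟ · · ·│5
4│· ♝ · ♙ · · · ·│4
3│♘ · · · · · · ♘│3
2│♙ ♙ ♙ · ♙ ♙ ♙ ♙│2
1│♖ · ♗ ♕ ♔ ♗ · ♖│1
  ─────────────────
  a b c d e f g h

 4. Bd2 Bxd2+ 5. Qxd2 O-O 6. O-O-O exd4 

  a b c d e f g h
  ─────────────────
8│♜ ♞ ♝ ♛ · ♜ ♚ ·│8
7│♟ ♟ ♟ ♟ · ♟ ♟ ♟│7
6│· · · · · · · ♞│6
5│· · · · · · · ·│5
4│· · · ♟ · · · ·│4
3│♘ · · · · · · ♘│3
2│♙ ♙ ♙ ♕ ♙ ♙ ♙ ♙│2
1│· · ♔ ♖ · ♗ · ♖│1
  ─────────────────
  a b c d e f g h

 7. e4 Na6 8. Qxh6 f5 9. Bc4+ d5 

  a b c d e f g h
  ─────────────────
8│♜ · ♝ ♛ · ♜ ♚ ·│8
7│♟ ♟ ♟ · · · ♟ ♟│7
6│♞ · · · · · · ♕│6
5│· · · ♟ · ♟ · ·│5
4│· · ♗ ♟ ♙ · · ·│4
3│♘ · · · · · · ♘│3
2│♙ ♙ ♙ · · ♙ ♙ ♙│2
1│· · ♔ ♖ · · · ♖│1
  ─────────────────
  a b c d e f g h

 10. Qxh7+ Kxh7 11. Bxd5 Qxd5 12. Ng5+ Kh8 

  a b c d e f g h
  ─────────────────
8│♜ · ♝ · · ♜ · ♚│8
7│♟ ♟ ♟ · · · ♟ ·│7
6│♞ · · · · · · ·│6
5│· · · ♛ · ♟ ♘ ·│5
4│· · · ♟ ♙ · · ·│4
3│♘ · · · · · · ·│3
2│♙ ♙ ♙ · · ♙ ♙ ♙│2
1│· · ♔ ♖ · · · ♖│1
  ─────────────────
  a b c d e f g h

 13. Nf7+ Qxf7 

  a b c d e f g h
  ─────────────────
8│♜ · ♝ · · ♜ · ♚│8
7│♟ ♟ ♟ · · ♛ ♟ ·│7
6│♞ · · · · · · ·│6
5│· · · · · ♟ · ·│5
4│· · · ♟ ♙ · · ·│4
3│♘ · · · · · · ·│3
2│♙ ♙ ♙ · · ♙ ♙ ♙│2
1│· · ♔ ♖ · · · ♖│1
  ─────────────────
  a b c d e f g h


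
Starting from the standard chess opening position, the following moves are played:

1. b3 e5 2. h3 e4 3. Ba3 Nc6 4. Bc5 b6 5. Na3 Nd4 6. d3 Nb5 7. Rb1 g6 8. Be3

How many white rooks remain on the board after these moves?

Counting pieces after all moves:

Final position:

  a b c d e f g h
  ─────────────────
8│♜ · ♝ ♛ ♚ ♝ ♞ ♜│8
7│♟ · ♟ ♟ · ♟ · ♟│7
6│· ♟ · · · · ♟ ·│6
5│· ♞ · · · · · ·│5
4│· · · · ♟ · · ·│4
3│♘ ♙ · ♙ ♗ · · ♙│3
2│♙ · ♙ · ♙ ♙ ♙ ·│2
1│· ♖ · ♕ ♔ ♗ ♘ ♖│1
  ─────────────────
  a b c d e f g h


2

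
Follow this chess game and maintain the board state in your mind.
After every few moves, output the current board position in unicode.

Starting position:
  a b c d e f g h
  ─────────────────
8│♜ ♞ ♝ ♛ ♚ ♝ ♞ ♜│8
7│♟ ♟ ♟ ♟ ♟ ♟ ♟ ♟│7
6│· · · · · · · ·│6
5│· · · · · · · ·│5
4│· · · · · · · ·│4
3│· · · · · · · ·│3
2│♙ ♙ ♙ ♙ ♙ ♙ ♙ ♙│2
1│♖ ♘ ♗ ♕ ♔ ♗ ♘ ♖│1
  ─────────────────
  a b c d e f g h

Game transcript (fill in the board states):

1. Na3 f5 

  a b c d e f g h
  ─────────────────
8│♜ ♞ ♝ ♛ ♚ ♝ ♞ ♜│8
7│♟ ♟ ♟ ♟ ♟ · ♟ ♟│7
6│· · · · · · · ·│6
5│· · · · · ♟ · ·│5
4│· · · · · · · ·│4
3│♘ · · · · · · ·│3
2│♙ ♙ ♙ ♙ ♙ ♙ ♙ ♙│2
1│♖ · ♗ ♕ ♔ ♗ ♘ ♖│1
  ─────────────────
  a b c d e f g h

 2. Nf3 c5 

  a b c d e f g h
  ─────────────────
8│♜ ♞ ♝ ♛ ♚ ♝ ♞ ♜│8
7│♟ ♟ · ♟ ♟ · ♟ ♟│7
6│· · · · · · · ·│6
5│· · ♟ · · ♟ · ·│5
4│· · · · · · · ·│4
3│♘ · · · · ♘ · ·│3
2│♙ ♙ ♙ ♙ ♙ ♙ ♙ ♙│2
1│♖ · ♗ ♕ ♔ ♗ · ♖│1
  ─────────────────
  a b c d e f g h

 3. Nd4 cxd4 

  a b c d e f g h
  ─────────────────
8│♜ ♞ ♝ ♛ ♚ ♝ ♞ ♜│8
7│♟ ♟ · ♟ ♟ · ♟ ♟│7
6│· · · · · · · ·│6
5│· · · · · ♟ · ·│5
4│· · · ♟ · · · ·│4
3│♘ · · · · · · ·│3
2│♙ ♙ ♙ ♙ ♙ ♙ ♙ ♙│2
1│♖ · ♗ ♕ ♔ ♗ · ♖│1
  ─────────────────
  a b c d e f g h

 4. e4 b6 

  a b c d e f g h
  ─────────────────
8│♜ ♞ ♝ ♛ ♚ ♝ ♞ ♜│8
7│♟ · · ♟ ♟ · ♟ ♟│7
6│· ♟ · · · · · ·│6
5│· · · · · ♟ · ·│5
4│· · · ♟ ♙ · · ·│4
3│♘ · · · · · · ·│3
2│♙ ♙ ♙ ♙ · ♙ ♙ ♙│2
1│♖ · ♗ ♕ ♔ ♗ · ♖│1
  ─────────────────
  a b c d e f g h



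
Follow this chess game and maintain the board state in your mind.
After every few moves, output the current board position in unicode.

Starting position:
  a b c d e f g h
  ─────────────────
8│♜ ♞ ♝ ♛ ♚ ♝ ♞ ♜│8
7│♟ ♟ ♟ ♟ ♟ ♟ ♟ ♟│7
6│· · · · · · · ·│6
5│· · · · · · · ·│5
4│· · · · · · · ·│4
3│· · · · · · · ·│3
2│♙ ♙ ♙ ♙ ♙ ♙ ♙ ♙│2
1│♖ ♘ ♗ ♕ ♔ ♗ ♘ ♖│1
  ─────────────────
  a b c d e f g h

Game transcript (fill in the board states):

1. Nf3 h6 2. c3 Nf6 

  a b c d e f g h
  ─────────────────
8│♜ ♞ ♝ ♛ ♚ ♝ · ♜│8
7│♟ ♟ ♟ ♟ ♟ ♟ ♟ ·│7
6│· · · · · ♞ · ♟│6
5│· · · · · · · ·│5
4│· · · · · · · ·│4
3│· · ♙ · · ♘ · ·│3
2│♙ ♙ · ♙ ♙ ♙ ♙ ♙│2
1│♖ ♘ ♗ ♕ ♔ ♗ · ♖│1
  ─────────────────
  a b c d e f g h

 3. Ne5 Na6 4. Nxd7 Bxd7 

  a b c d e f g h
  ─────────────────
8│♜ · · ♛ ♚ ♝ · ♜│8
7│♟ ♟ ♟ ♝ ♟ ♟ ♟ ·│7
6│♞ · · · · ♞ · ♟│6
5│· · · · · · · ·│5
4│· · · · · · · ·│4
3│· · ♙ · · · · ·│3
2│♙ ♙ · ♙ ♙ ♙ ♙ ♙│2
1│♖ ♘ ♗ ♕ ♔ ♗ · ♖│1
  ─────────────────
  a b c d e f g h

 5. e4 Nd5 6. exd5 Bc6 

  a b c d e f g h
  ─────────────────
8│♜ · · ♛ ♚ ♝ · ♜│8
7│♟ ♟ ♟ · ♟ ♟ ♟ ·│7
6│♞ · ♝ · · · · ♟│6
5│· · · ♙ · · · ·│5
4│· · · · · · · ·│4
3│· · ♙ · · · · ·│3
2│♙ ♙ · ♙ · ♙ ♙ ♙│2
1│♖ ♘ ♗ ♕ ♔ ♗ · ♖│1
  ─────────────────
  a b c d e f g h

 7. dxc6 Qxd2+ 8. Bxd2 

  a b c d e f g h
  ─────────────────
8│♜ · · · ♚ ♝ · ♜│8
7│♟ ♟ ♟ · ♟ ♟ ♟ ·│7
6│♞ · ♙ · · · · ♟│6
5│· · · · · · · ·│5
4│· · · · · · · ·│4
3│· · ♙ · · · · ·│3
2│♙ ♙ · ♗ · ♙ ♙ ♙│2
1│♖ ♘ · ♕ ♔ ♗ · ♖│1
  ─────────────────
  a b c d e f g h


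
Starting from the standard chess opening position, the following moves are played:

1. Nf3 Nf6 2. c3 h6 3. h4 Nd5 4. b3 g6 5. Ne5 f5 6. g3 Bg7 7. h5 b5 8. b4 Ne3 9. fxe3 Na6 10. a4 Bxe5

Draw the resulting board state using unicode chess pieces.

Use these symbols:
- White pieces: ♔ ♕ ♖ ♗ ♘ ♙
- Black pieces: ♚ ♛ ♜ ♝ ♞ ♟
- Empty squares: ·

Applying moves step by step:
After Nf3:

♜ ♞ ♝ ♛ ♚ ♝ ♞ ♜
♟ ♟ ♟ ♟ ♟ ♟ ♟ ♟
· · · · · · · ·
· · · · · · · ·
· · · · · · · ·
· · · · · ♘ · ·
♙ ♙ ♙ ♙ ♙ ♙ ♙ ♙
♖ ♘ ♗ ♕ ♔ ♗ · ♖


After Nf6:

♜ ♞ ♝ ♛ ♚ ♝ · ♜
♟ ♟ ♟ ♟ ♟ ♟ ♟ ♟
· · · · · ♞ · ·
· · · · · · · ·
· · · · · · · ·
· · · · · ♘ · ·
♙ ♙ ♙ ♙ ♙ ♙ ♙ ♙
♖ ♘ ♗ ♕ ♔ ♗ · ♖


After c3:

♜ ♞ ♝ ♛ ♚ ♝ · ♜
♟ ♟ ♟ ♟ ♟ ♟ ♟ ♟
· · · · · ♞ · ·
· · · · · · · ·
· · · · · · · ·
· · ♙ · · ♘ · ·
♙ ♙ · ♙ ♙ ♙ ♙ ♙
♖ ♘ ♗ ♕ ♔ ♗ · ♖


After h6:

♜ ♞ ♝ ♛ ♚ ♝ · ♜
♟ ♟ ♟ ♟ ♟ ♟ ♟ ·
· · · · · ♞ · ♟
· · · · · · · ·
· · · · · · · ·
· · ♙ · · ♘ · ·
♙ ♙ · ♙ ♙ ♙ ♙ ♙
♖ ♘ ♗ ♕ ♔ ♗ · ♖


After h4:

♜ ♞ ♝ ♛ ♚ ♝ · ♜
♟ ♟ ♟ ♟ ♟ ♟ ♟ ·
· · · · · ♞ · ♟
· · · · · · · ·
· · · · · · · ♙
· · ♙ · · ♘ · ·
♙ ♙ · ♙ ♙ ♙ ♙ ·
♖ ♘ ♗ ♕ ♔ ♗ · ♖


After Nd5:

♜ ♞ ♝ ♛ ♚ ♝ · ♜
♟ ♟ ♟ ♟ ♟ ♟ ♟ ·
· · · · · · · ♟
· · · ♞ · · · ·
· · · · · · · ♙
· · ♙ · · ♘ · ·
♙ ♙ · ♙ ♙ ♙ ♙ ·
♖ ♘ ♗ ♕ ♔ ♗ · ♖


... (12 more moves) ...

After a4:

♜ · ♝ ♛ ♚ · · ♜
♟ · ♟ ♟ ♟ · ♝ ·
♞ · · · · · ♟ ♟
· ♟ · · ♘ ♟ · ♙
♙ ♙ · · · · · ·
· · ♙ · ♙ · ♙ ·
· · · ♙ ♙ · · ·
♖ ♘ ♗ ♕ ♔ ♗ · ♖


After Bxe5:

♜ · ♝ ♛ ♚ · · ♜
♟ · ♟ ♟ ♟ · · ·
♞ · · · · · ♟ ♟
· ♟ · · ♝ ♟ · ♙
♙ ♙ · · · · · ·
· · ♙ · ♙ · ♙ ·
· · · ♙ ♙ · · ·
♖ ♘ ♗ ♕ ♔ ♗ · ♖



  a b c d e f g h
  ─────────────────
8│♜ · ♝ ♛ ♚ · · ♜│8
7│♟ · ♟ ♟ ♟ · · ·│7
6│♞ · · · · · ♟ ♟│6
5│· ♟ · · ♝ ♟ · ♙│5
4│♙ ♙ · · · · · ·│4
3│· · ♙ · ♙ · ♙ ·│3
2│· · · ♙ ♙ · · ·│2
1│♖ ♘ ♗ ♕ ♔ ♗ · ♖│1
  ─────────────────
  a b c d e f g h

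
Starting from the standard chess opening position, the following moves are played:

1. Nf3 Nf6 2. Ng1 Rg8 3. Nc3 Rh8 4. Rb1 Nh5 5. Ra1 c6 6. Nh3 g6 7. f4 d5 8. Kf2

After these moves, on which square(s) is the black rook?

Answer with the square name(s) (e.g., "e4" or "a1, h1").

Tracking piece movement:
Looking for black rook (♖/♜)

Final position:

  a b c d e f g h
  ─────────────────
8│♜ ♞ ♝ ♛ ♚ ♝ · ♜│8
7│♟ ♟ · · ♟ ♟ · ♟│7
6│· · ♟ · · · ♟ ·│6
5│· · · ♟ · · · ♞│5
4│· · · · · ♙ · ·│4
3│· · ♘ · · · · ♘│3
2│♙ ♙ ♙ ♙ ♙ ♔ ♙ ♙│2
1│♖ · ♗ ♕ · ♗ · ♖│1
  ─────────────────
  a b c d e f g h


a8, h8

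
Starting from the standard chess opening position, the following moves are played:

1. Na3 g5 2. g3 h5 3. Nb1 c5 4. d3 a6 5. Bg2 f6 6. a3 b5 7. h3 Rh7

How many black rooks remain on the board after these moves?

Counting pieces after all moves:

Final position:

  a b c d e f g h
  ─────────────────
8│♜ ♞ ♝ ♛ ♚ ♝ ♞ ·│8
7│· · · ♟ ♟ · · ♜│7
6│♟ · · · · ♟ · ·│6
5│· ♟ ♟ · · · ♟ ♟│5
4│· · · · · · · ·│4
3│♙ · · ♙ · · ♙ ♙│3
2│· ♙ ♙ · ♙ ♙ ♗ ·│2
1│♖ ♘ ♗ ♕ ♔ · ♘ ♖│1
  ─────────────────
  a b c d e f g h


2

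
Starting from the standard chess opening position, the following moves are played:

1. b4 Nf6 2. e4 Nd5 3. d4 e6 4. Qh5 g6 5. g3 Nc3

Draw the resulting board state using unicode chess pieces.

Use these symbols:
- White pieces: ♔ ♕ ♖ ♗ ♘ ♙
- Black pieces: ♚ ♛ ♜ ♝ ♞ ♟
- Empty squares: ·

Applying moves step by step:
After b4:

♜ ♞ ♝ ♛ ♚ ♝ ♞ ♜
♟ ♟ ♟ ♟ ♟ ♟ ♟ ♟
· · · · · · · ·
· · · · · · · ·
· ♙ · · · · · ·
· · · · · · · ·
♙ · ♙ ♙ ♙ ♙ ♙ ♙
♖ ♘ ♗ ♕ ♔ ♗ ♘ ♖


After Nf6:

♜ ♞ ♝ ♛ ♚ ♝ · ♜
♟ ♟ ♟ ♟ ♟ ♟ ♟ ♟
· · · · · ♞ · ·
· · · · · · · ·
· ♙ · · · · · ·
· · · · · · · ·
♙ · ♙ ♙ ♙ ♙ ♙ ♙
♖ ♘ ♗ ♕ ♔ ♗ ♘ ♖


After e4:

♜ ♞ ♝ ♛ ♚ ♝ · ♜
♟ ♟ ♟ ♟ ♟ ♟ ♟ ♟
· · · · · ♞ · ·
· · · · · · · ·
· ♙ · · ♙ · · ·
· · · · · · · ·
♙ · ♙ ♙ · ♙ ♙ ♙
♖ ♘ ♗ ♕ ♔ ♗ ♘ ♖


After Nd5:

♜ ♞ ♝ ♛ ♚ ♝ · ♜
♟ ♟ ♟ ♟ ♟ ♟ ♟ ♟
· · · · · · · ·
· · · ♞ · · · ·
· ♙ · · ♙ · · ·
· · · · · · · ·
♙ · ♙ ♙ · ♙ ♙ ♙
♖ ♘ ♗ ♕ ♔ ♗ ♘ ♖


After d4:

♜ ♞ ♝ ♛ ♚ ♝ · ♜
♟ ♟ ♟ ♟ ♟ ♟ ♟ ♟
· · · · · · · ·
· · · ♞ · · · ·
· ♙ · ♙ ♙ · · ·
· · · · · · · ·
♙ · ♙ · · ♙ ♙ ♙
♖ ♘ ♗ ♕ ♔ ♗ ♘ ♖


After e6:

♜ ♞ ♝ ♛ ♚ ♝ · ♜
♟ ♟ ♟ ♟ · ♟ ♟ ♟
· · · · ♟ · · ·
· · · ♞ · · · ·
· ♙ · ♙ ♙ · · ·
· · · · · · · ·
♙ · ♙ · · ♙ ♙ ♙
♖ ♘ ♗ ♕ ♔ ♗ ♘ ♖


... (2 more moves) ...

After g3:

♜ ♞ ♝ ♛ ♚ ♝ · ♜
♟ ♟ ♟ ♟ · ♟ · ♟
· · · · ♟ · ♟ ·
· · · ♞ · · · ♕
· ♙ · ♙ ♙ · · ·
· · · · · · ♙ ·
♙ · ♙ · · ♙ · ♙
♖ ♘ ♗ · ♔ ♗ ♘ ♖


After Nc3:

♜ ♞ ♝ ♛ ♚ ♝ · ♜
♟ ♟ ♟ ♟ · ♟ · ♟
· · · · ♟ · ♟ ·
· · · · · · · ♕
· ♙ · ♙ ♙ · · ·
· · ♞ · · · ♙ ·
♙ · ♙ · · ♙ · ♙
♖ ♘ ♗ · ♔ ♗ ♘ ♖



  a b c d e f g h
  ─────────────────
8│♜ ♞ ♝ ♛ ♚ ♝ · ♜│8
7│♟ ♟ ♟ ♟ · ♟ · ♟│7
6│· · · · ♟ · ♟ ·│6
5│· · · · · · · ♕│5
4│· ♙ · ♙ ♙ · · ·│4
3│· · ♞ · · · ♙ ·│3
2│♙ · ♙ · · ♙ · ♙│2
1│♖ ♘ ♗ · ♔ ♗ ♘ ♖│1
  ─────────────────
  a b c d e f g h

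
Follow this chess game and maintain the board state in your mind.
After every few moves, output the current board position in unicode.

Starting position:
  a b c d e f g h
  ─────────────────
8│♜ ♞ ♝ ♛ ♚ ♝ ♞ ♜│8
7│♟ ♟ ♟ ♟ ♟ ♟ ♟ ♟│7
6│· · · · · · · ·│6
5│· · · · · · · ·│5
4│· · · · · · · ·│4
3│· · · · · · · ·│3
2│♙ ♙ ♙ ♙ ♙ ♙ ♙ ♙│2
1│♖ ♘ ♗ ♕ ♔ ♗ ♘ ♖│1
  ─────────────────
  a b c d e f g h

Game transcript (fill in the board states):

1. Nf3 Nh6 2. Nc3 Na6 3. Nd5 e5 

  a b c d e f g h
  ─────────────────
8│♜ · ♝ ♛ ♚ ♝ · ♜│8
7│♟ ♟ ♟ ♟ · ♟ ♟ ♟│7
6│♞ · · · · · · ♞│6
5│· · · ♘ ♟ · · ·│5
4│· · · · · · · ·│4
3│· · · · · ♘ · ·│3
2│♙ ♙ ♙ ♙ ♙ ♙ ♙ ♙│2
1│♖ · ♗ ♕ ♔ ♗ · ♖│1
  ─────────────────
  a b c d e f g h

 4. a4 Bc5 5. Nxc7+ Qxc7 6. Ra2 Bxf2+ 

  a b c d e f g h
  ─────────────────
8│♜ · ♝ · ♚ · · ♜│8
7│♟ ♟ ♛ ♟ · ♟ ♟ ♟│7
6│♞ · · · · · · ♞│6
5│· · · · ♟ · · ·│5
4│♙ · · · · · · ·│4
3│· · · · · ♘ · ·│3
2│♖ ♙ ♙ ♙ ♙ ♝ ♙ ♙│2
1│· · ♗ ♕ ♔ ♗ · ♖│1
  ─────────────────
  a b c d e f g h

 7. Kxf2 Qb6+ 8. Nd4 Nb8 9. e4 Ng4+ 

  a b c d e f g h
  ─────────────────
8│♜ ♞ ♝ · ♚ · · ♜│8
7│♟ ♟ · ♟ · ♟ ♟ ♟│7
6│· ♛ · · · · · ·│6
5│· · · · ♟ · · ·│5
4│♙ · · ♘ ♙ · ♞ ·│4
3│· · · · · · · ·│3
2│♖ ♙ ♙ ♙ · ♔ ♙ ♙│2
1│· · ♗ ♕ · ♗ · ♖│1
  ─────────────────
  a b c d e f g h

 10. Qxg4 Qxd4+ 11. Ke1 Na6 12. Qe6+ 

  a b c d e f g h
  ─────────────────
8│♜ · ♝ · ♚ · · ♜│8
7│♟ ♟ · ♟ · ♟ ♟ ♟│7
6│♞ · · · ♕ · · ·│6
5│· · · · ♟ · · ·│5
4│♙ · · ♛ ♙ · · ·│4
3│· · · · · · · ·│3
2│♖ ♙ ♙ ♙ · · ♙ ♙│2
1│· · ♗ · ♔ ♗ · ♖│1
  ─────────────────
  a b c d e f g h


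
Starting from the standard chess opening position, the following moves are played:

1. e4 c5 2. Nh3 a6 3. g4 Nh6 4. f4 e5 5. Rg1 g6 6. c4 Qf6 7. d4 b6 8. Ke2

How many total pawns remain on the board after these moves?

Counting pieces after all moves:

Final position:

  a b c d e f g h
  ─────────────────
8│♜ ♞ ♝ · ♚ ♝ · ♜│8
7│· · · ♟ · ♟ · ♟│7
6│♟ ♟ · · · ♛ ♟ ♞│6
5│· · ♟ · ♟ · · ·│5
4│· · ♙ ♙ ♙ ♙ ♙ ·│4
3│· · · · · · · ♘│3
2│♙ ♙ · · ♔ · · ♙│2
1│♖ ♘ ♗ ♕ · ♗ ♖ ·│1
  ─────────────────
  a b c d e f g h


16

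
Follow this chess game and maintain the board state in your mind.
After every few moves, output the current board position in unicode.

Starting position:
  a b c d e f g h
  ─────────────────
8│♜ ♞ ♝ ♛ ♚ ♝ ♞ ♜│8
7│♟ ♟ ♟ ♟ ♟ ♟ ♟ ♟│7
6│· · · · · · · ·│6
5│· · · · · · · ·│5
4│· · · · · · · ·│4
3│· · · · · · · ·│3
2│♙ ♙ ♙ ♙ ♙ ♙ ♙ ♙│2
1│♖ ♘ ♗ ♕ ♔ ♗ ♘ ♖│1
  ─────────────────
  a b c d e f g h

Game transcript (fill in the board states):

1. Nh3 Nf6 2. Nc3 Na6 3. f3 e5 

  a b c d e f g h
  ─────────────────
8│♜ · ♝ ♛ ♚ ♝ · ♜│8
7│♟ ♟ ♟ ♟ · ♟ ♟ ♟│7
6│♞ · · · · ♞ · ·│6
5│· · · · ♟ · · ·│5
4│· · · · · · · ·│4
3│· · ♘ · · ♙ · ♘│3
2│♙ ♙ ♙ ♙ ♙ · ♙ ♙│2
1│♖ · ♗ ♕ ♔ ♗ · ♖│1
  ─────────────────
  a b c d e f g h

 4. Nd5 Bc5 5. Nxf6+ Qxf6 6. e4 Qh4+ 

  a b c d e f g h
  ─────────────────
8│♜ · ♝ · ♚ · · ♜│8
7│♟ ♟ ♟ ♟ · ♟ ♟ ♟│7
6│♞ · · · · · · ·│6
5│· · ♝ · ♟ · · ·│5
4│· · · · ♙ · · ♛│4
3│· · · · · ♙ · ♘│3
2│♙ ♙ ♙ ♙ · · ♙ ♙│2
1│♖ · ♗ ♕ ♔ ♗ · ♖│1
  ─────────────────
  a b c d e f g h

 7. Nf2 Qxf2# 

  a b c d e f g h
  ─────────────────
8│♜ · ♝ · ♚ · · ♜│8
7│♟ ♟ ♟ ♟ · ♟ ♟ ♟│7
6│♞ · · · · · · ·│6
5│· · ♝ · ♟ · · ·│5
4│· · · · ♙ · · ·│4
3│· · · · · ♙ · ·│3
2│♙ ♙ ♙ ♙ · ♛ ♙ ♙│2
1│♖ · ♗ ♕ ♔ ♗ · ♖│1
  ─────────────────
  a b c d e f g h


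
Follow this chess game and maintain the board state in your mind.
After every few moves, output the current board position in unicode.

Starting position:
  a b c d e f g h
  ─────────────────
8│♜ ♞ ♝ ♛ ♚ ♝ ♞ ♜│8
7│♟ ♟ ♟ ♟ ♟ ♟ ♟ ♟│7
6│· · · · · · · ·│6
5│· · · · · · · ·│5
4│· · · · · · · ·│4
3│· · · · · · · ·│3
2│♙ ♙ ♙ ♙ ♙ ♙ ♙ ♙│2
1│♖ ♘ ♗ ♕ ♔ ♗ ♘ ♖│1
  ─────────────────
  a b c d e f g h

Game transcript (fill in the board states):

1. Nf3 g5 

  a b c d e f g h
  ─────────────────
8│♜ ♞ ♝ ♛ ♚ ♝ ♞ ♜│8
7│♟ ♟ ♟ ♟ ♟ ♟ · ♟│7
6│· · · · · · · ·│6
5│· · · · · · ♟ ·│5
4│· · · · · · · ·│4
3│· · · · · ♘ · ·│3
2│♙ ♙ ♙ ♙ ♙ ♙ ♙ ♙│2
1│♖ ♘ ♗ ♕ ♔ ♗ · ♖│1
  ─────────────────
  a b c d e f g h

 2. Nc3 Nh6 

  a b c d e f g h
  ─────────────────
8│♜ ♞ ♝ ♛ ♚ ♝ · ♜│8
7│♟ ♟ ♟ ♟ ♟ ♟ · ♟│7
6│· · · · · · · ♞│6
5│· · · · · · ♟ ·│5
4│· · · · · · · ·│4
3│· · ♘ · · ♘ · ·│3
2│♙ ♙ ♙ ♙ ♙ ♙ ♙ ♙│2
1│♖ · ♗ ♕ ♔ ♗ · ♖│1
  ─────────────────
  a b c d e f g h

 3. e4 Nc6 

  a b c d e f g h
  ─────────────────
8│♜ · ♝ ♛ ♚ ♝ · ♜│8
7│♟ ♟ ♟ ♟ ♟ ♟ · ♟│7
6│· · ♞ · · · · ♞│6
5│· · · · · · ♟ ·│5
4│· · · · ♙ · · ·│4
3│· · ♘ · · ♘ · ·│3
2│♙ ♙ ♙ ♙ · ♙ ♙ ♙│2
1│♖ · ♗ ♕ ♔ ♗ · ♖│1
  ─────────────────
  a b c d e f g h



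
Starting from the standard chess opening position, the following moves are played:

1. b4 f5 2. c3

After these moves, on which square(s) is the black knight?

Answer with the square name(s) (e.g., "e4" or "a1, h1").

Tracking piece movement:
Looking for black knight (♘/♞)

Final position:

  a b c d e f g h
  ─────────────────
8│♜ ♞ ♝ ♛ ♚ ♝ ♞ ♜│8
7│♟ ♟ ♟ ♟ ♟ · ♟ ♟│7
6│· · · · · · · ·│6
5│· · · · · ♟ · ·│5
4│· ♙ · · · · · ·│4
3│· · ♙ · · · · ·│3
2│♙ · · ♙ ♙ ♙ ♙ ♙│2
1│♖ ♘ ♗ ♕ ♔ ♗ ♘ ♖│1
  ─────────────────
  a b c d e f g h


b8, g8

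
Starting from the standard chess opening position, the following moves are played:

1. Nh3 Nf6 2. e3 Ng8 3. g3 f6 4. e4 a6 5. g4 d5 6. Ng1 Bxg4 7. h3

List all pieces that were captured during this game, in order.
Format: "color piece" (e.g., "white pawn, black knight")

Tracking captures:
  Bxg4: captured white pawn

white pawn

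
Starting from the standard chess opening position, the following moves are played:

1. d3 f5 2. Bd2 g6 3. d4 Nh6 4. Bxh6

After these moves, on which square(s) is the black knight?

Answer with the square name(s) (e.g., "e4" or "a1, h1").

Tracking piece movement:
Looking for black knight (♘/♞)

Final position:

  a b c d e f g h
  ─────────────────
8│♜ ♞ ♝ ♛ ♚ ♝ · ♜│8
7│♟ ♟ ♟ ♟ ♟ · · ♟│7
6│· · · · · · ♟ ♗│6
5│· · · · · ♟ · ·│5
4│· · · ♙ · · · ·│4
3│· · · · · · · ·│3
2│♙ ♙ ♙ · ♙ ♙ ♙ ♙│2
1│♖ ♘ · ♕ ♔ ♗ ♘ ♖│1
  ─────────────────
  a b c d e f g h


b8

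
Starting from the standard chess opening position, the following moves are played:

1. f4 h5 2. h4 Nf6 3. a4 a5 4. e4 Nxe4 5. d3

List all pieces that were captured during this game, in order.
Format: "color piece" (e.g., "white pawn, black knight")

Tracking captures:
  Nxe4: captured white pawn

white pawn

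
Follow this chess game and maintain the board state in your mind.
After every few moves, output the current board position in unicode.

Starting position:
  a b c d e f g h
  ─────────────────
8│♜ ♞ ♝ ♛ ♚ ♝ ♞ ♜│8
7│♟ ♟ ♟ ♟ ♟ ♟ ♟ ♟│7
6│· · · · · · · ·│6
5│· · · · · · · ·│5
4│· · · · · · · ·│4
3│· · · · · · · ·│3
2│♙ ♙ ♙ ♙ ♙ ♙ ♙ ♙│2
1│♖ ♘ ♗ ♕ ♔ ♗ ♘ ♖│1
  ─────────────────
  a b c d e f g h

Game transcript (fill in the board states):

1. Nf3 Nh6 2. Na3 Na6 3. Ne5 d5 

  a b c d e f g h
  ─────────────────
8│♜ · ♝ ♛ ♚ ♝ · ♜│8
7│♟ ♟ ♟ · ♟ ♟ ♟ ♟│7
6│♞ · · · · · · ♞│6
5│· · · ♟ ♘ · · ·│5
4│· · · · · · · ·│4
3│♘ · · · · · · ·│3
2│♙ ♙ ♙ ♙ ♙ ♙ ♙ ♙│2
1│♖ · ♗ ♕ ♔ ♗ · ♖│1
  ─────────────────
  a b c d e f g h

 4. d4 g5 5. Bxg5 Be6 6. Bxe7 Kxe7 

  a b c d e f g h
  ─────────────────
8│♜ · · ♛ · ♝ · ♜│8
7│♟ ♟ ♟ · ♚ ♟ · ♟│7
6│♞ · · · ♝ · · ♞│6
5│· · · ♟ ♘ · · ·│5
4│· · · ♙ · · · ·│4
3│♘ · · · · · · ·│3
2│♙ ♙ ♙ · ♙ ♙ ♙ ♙│2
1│♖ · · ♕ ♔ ♗ · ♖│1
  ─────────────────
  a b c d e f g h

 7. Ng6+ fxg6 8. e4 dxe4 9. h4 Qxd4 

  a b c d e f g h
  ─────────────────
8│♜ · · · · ♝ · ♜│8
7│♟ ♟ ♟ · ♚ · · ♟│7
6│♞ · · · ♝ · ♟ ♞│6
5│· · · · · · · ·│5
4│· · · ♛ ♟ · · ♙│4
3│♘ · · · · · · ·│3
2│♙ ♙ ♙ · · ♙ ♙ ·│2
1│♖ · · ♕ ♔ ♗ · ♖│1
  ─────────────────
  a b c d e f g h

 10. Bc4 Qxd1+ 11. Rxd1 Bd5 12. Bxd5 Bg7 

  a b c d e f g h
  ─────────────────
8│♜ · · · · · · ♜│8
7│♟ ♟ ♟ · ♚ · ♝ ♟│7
6│♞ · · · · · ♟ ♞│6
5│· · · ♗ · · · ·│5
4│· · · · ♟ · · ♙│4
3│♘ · · · · · · ·│3
2│♙ ♙ ♙ · · ♙ ♙ ·│2
1│· · · ♖ ♔ · · ♖│1
  ─────────────────
  a b c d e f g h



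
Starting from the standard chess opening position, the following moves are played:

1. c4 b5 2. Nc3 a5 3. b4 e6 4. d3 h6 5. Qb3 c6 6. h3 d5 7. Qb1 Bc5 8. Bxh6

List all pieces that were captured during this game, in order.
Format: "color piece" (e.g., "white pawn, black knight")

Tracking captures:
  Bxh6: captured black pawn

black pawn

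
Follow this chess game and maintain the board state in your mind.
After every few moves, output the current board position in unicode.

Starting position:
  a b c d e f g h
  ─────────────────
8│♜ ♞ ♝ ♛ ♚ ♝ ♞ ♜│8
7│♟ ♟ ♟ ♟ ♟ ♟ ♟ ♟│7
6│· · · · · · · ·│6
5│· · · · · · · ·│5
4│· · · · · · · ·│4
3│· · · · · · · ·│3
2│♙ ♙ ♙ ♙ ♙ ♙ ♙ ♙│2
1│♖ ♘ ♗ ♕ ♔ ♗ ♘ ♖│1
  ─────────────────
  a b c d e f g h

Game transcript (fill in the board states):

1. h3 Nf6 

  a b c d e f g h
  ─────────────────
8│♜ ♞ ♝ ♛ ♚ ♝ · ♜│8
7│♟ ♟ ♟ ♟ ♟ ♟ ♟ ♟│7
6│· · · · · ♞ · ·│6
5│· · · · · · · ·│5
4│· · · · · · · ·│4
3│· · · · · · · ♙│3
2│♙ ♙ ♙ ♙ ♙ ♙ ♙ ·│2
1│♖ ♘ ♗ ♕ ♔ ♗ ♘ ♖│1
  ─────────────────
  a b c d e f g h

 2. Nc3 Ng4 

  a b c d e f g h
  ─────────────────
8│♜ ♞ ♝ ♛ ♚ ♝ · ♜│8
7│♟ ♟ ♟ ♟ ♟ ♟ ♟ ♟│7
6│· · · · · · · ·│6
5│· · · · · · · ·│5
4│· · · · · · ♞ ·│4
3│· · ♘ · · · · ♙│3
2│♙ ♙ ♙ ♙ ♙ ♙ ♙ ·│2
1│♖ · ♗ ♕ ♔ ♗ ♘ ♖│1
  ─────────────────
  a b c d e f g h

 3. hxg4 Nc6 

  a b c d e f g h
  ─────────────────
8│♜ · ♝ ♛ ♚ ♝ · ♜│8
7│♟ ♟ ♟ ♟ ♟ ♟ ♟ ♟│7
6│· · ♞ · · · · ·│6
5│· · · · · · · ·│5
4│· · · · · · ♙ ·│4
3│· · ♘ · · · · ·│3
2│♙ ♙ ♙ ♙ ♙ ♙ ♙ ·│2
1│♖ · ♗ ♕ ♔ ♗ ♘ ♖│1
  ─────────────────
  a b c d e f g h

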